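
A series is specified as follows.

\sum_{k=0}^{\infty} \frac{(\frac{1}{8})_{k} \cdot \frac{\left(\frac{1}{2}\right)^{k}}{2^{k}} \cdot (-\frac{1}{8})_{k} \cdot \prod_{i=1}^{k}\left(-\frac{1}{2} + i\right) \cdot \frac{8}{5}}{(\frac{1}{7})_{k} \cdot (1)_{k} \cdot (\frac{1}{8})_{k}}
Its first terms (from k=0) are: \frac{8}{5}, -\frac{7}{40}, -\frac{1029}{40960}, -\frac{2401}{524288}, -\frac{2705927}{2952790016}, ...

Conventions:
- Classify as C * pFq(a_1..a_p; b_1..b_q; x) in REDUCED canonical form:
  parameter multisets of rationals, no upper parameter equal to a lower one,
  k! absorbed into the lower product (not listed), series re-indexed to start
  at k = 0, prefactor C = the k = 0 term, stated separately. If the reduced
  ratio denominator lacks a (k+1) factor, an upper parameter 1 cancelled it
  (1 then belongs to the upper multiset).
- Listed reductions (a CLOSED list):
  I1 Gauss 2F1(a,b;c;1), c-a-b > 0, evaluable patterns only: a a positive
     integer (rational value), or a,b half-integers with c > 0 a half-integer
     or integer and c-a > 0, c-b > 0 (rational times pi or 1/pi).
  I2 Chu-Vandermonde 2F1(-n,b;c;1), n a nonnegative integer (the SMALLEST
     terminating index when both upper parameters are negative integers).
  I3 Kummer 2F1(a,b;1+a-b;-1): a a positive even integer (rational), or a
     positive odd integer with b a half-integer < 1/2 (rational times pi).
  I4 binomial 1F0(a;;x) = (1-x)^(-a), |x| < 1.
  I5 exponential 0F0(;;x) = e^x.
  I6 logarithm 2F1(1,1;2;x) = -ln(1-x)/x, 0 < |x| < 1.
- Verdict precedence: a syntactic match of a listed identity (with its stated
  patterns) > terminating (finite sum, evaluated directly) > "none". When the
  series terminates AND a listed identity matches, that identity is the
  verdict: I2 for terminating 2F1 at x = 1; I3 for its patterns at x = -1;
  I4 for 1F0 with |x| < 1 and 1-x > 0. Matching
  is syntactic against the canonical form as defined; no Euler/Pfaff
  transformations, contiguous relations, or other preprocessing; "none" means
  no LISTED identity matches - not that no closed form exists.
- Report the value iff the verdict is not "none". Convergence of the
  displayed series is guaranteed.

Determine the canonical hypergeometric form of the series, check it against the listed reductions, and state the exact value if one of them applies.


This is \frac{8}{5} * 2F1(-\frac{1}{8}, \frac{1}{2}; \frac{1}{7}; \frac{1}{4}) in reduced canonical form. Verdict: none. A 2F1 with upper {-\frac{1}{8}, \frac{1}{2}} fits none of I1-I6 at x = \frac{1}{4}; the sum runs forever.

Structural cue: t_0 = \frac{8}{5} here, and the running product (C = 8/5, x = 1/4) telescopes to a rising factorial.
Step ratio: r(k) = \frac{1}{4} * (k-\frac{1}{8}) (k+\frac{1}{2}) / [(k+\frac{1}{7}) (k+1)] - poly over poly, x = \frac{1}{4} from leading terms; C = \frac{8}{5} at k = 0.


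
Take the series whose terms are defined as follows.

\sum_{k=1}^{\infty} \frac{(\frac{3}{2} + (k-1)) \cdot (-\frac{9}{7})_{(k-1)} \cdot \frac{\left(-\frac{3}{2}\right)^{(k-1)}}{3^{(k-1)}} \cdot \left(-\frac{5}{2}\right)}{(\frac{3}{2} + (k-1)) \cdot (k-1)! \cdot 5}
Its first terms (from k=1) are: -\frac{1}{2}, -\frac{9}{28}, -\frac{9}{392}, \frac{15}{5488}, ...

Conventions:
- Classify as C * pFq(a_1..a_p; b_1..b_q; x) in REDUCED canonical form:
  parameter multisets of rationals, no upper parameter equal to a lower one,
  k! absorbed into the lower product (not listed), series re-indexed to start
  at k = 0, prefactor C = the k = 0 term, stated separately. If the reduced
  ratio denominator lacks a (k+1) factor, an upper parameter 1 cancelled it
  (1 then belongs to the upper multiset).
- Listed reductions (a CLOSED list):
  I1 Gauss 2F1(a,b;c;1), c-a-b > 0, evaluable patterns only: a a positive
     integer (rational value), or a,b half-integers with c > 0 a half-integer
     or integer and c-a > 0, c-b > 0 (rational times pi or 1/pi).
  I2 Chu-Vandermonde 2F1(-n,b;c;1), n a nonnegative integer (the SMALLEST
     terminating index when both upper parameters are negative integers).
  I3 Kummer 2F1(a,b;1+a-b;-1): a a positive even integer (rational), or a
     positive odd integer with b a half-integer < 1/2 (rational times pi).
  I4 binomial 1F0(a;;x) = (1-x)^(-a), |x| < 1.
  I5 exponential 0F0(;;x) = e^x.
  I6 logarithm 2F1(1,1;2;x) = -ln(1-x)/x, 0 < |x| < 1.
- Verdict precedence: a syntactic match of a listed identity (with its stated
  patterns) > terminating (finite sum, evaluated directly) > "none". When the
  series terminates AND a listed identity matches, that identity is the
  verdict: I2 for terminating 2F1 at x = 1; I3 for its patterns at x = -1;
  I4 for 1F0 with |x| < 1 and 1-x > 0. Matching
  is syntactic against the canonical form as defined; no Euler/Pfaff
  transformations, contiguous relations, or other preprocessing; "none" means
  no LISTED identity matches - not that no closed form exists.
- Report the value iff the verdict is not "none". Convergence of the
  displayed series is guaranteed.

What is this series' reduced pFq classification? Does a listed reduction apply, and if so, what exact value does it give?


The series (x = -\frac{1}{2}) is 1F0: upper {-\frac{9}{7}}, lower {-}, prefactor -\frac{1}{2}. Verdict: the I4 binomial reduction matches (the 1F0 binomial series: exponent 9/7, x = -\frac{1}{2}). Exact value: \left(-\frac{1}{2}\right) \cdot \left(\frac{3}{2}\right)^{\frac{9}{7}}.

Key step: x = -\frac{1}{2} and the constant factors (C = -1/2) combine into one prefactor.
Adjacent-term ratio: r(k) = -\frac{1}{2} * (k-\frac{9}{7}) / [(k+1)] - poly over poly, x = -\frac{1}{2} from leading terms; C = -\frac{1}{2} at k = 0.


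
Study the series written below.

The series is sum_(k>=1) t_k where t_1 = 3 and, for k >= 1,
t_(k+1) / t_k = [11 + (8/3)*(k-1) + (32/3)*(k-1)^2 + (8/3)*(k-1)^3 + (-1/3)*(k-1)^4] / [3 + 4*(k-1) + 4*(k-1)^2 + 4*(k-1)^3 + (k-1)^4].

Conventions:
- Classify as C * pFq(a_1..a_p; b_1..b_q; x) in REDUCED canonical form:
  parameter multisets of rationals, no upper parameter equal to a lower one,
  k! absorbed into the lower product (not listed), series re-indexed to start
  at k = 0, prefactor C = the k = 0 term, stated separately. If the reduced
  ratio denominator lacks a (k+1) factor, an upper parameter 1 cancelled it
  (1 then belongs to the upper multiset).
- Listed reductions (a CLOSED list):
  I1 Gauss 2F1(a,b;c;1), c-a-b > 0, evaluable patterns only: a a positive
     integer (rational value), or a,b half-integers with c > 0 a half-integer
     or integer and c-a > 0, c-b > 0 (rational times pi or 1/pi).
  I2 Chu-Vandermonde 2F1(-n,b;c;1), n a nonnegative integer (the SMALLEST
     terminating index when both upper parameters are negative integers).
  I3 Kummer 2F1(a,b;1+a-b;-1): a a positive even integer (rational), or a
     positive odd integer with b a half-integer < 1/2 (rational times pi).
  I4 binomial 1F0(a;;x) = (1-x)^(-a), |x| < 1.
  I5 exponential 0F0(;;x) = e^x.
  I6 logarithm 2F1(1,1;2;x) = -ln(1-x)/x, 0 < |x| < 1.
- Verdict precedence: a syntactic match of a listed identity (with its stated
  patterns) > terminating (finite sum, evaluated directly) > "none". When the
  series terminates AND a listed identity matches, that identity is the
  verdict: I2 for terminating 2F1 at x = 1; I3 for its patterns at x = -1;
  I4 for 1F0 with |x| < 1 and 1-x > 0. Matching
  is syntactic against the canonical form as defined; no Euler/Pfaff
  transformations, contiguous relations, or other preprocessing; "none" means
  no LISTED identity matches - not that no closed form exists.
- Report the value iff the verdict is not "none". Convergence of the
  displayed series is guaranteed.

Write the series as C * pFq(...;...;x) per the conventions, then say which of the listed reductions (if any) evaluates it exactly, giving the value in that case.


The tell: x = (-1/3) and the ratio is unreduced: k^2 + 1 divides both sides (C = 3, x = -1/3).
Adjacent-term ratio: r(k) = (-1/3) * (k-11) / [(k+1)] - rational in k. x = (-1/3); t_0 = 3; negate the roots.

x = -1/3 here; the reduced form reads 1F0, upper {-11}, lower {-}, C = 3. Verdict: the I4 binomial reduction matches (the 1F0 binomial series: exponent 11, x = -1/3). Sum: 4194304/59049.


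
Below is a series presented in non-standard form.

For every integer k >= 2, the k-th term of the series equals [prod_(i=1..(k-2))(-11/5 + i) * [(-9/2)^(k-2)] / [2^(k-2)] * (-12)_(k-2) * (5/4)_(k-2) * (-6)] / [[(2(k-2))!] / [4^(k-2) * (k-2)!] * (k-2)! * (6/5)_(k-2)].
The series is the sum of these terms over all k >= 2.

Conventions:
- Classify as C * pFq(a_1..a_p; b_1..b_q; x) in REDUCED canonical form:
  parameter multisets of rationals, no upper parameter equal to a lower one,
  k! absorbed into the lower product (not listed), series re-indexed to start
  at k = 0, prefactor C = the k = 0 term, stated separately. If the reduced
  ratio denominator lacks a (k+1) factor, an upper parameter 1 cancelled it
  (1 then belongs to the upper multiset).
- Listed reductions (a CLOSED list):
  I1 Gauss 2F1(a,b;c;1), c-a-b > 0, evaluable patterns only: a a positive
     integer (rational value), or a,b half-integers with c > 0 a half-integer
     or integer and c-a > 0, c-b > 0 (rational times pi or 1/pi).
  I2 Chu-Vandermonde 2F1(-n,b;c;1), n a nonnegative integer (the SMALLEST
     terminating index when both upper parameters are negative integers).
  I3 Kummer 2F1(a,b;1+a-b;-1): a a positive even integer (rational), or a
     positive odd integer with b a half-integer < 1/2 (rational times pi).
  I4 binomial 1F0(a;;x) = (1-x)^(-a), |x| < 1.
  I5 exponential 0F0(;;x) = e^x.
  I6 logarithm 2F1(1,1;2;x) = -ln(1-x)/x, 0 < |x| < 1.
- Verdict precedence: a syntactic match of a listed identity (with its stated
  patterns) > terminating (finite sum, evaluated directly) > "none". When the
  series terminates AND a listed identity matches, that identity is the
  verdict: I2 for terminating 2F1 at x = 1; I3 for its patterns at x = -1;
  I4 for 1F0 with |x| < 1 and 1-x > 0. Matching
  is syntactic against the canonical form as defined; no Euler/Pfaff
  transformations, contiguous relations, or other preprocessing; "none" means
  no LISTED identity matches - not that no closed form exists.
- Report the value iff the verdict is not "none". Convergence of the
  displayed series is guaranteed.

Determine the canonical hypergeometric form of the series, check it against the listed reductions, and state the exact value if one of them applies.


With C = -6: the canonical form is 3F2(-12, -6/5, 5/4; 1/2, 6/5; -9/4). Verdict: terminating - no listed pattern fits, but -12 in the upper list cuts the series at k = 12; direct evaluation. Hence: -5121374716985296641474360315/39497809846058715447296.

Key observation: t_0 being -6, the two k-th powers (prefactor -6) combine into one argument.
Adjacent-term ratio: r(k) = (-9/4) * (k-12) (k-6/5) (k+5/4) / [(k+1/2) (k+6/5) (k+1)] - rational in k, leading ratio (-9/4); with t_0 = -6, classification follows.


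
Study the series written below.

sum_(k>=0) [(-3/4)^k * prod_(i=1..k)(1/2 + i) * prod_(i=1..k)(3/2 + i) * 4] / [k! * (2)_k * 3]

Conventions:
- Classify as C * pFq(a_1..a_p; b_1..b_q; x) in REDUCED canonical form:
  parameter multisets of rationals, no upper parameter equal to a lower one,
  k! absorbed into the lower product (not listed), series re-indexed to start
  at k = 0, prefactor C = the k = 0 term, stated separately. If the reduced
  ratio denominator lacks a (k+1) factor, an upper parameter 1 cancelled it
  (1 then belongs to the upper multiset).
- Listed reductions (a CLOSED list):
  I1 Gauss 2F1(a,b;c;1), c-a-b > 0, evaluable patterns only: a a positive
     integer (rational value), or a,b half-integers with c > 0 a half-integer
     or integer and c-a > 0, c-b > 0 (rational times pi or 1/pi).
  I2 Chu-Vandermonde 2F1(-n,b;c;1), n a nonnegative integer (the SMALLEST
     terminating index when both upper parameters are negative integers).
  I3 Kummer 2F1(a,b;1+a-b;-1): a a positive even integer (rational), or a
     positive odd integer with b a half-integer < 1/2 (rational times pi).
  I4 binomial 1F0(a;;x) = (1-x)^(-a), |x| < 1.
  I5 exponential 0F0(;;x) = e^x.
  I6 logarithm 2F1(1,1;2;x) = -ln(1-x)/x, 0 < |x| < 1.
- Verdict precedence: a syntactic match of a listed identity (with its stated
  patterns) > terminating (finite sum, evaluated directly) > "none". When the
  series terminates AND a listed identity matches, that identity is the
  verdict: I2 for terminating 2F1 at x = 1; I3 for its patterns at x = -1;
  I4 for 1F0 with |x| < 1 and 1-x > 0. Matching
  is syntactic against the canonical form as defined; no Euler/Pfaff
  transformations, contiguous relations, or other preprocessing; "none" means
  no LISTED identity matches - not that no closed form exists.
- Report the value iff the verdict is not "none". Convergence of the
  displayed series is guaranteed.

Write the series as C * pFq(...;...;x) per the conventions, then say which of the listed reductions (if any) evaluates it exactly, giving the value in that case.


x = -3/4 here; the reduced form reads 2F1, upper {3/2, 5/2}, lower {2}, C = 4/3. Verdict: none (x = -3/4): each listed identity misses the multisets {3/2, 5/2} ; {2}.

The tell: x = (-3/4) and the constant factors (C = 4/3) combine into one prefactor.
Consecutive-term ratio: r(k) = (-3/4) * (k+3/2) (k+5/2) / [(k+2) (k+1)] - rational in k, leading ratio (-3/4); with t_0 = 4/3, classification follows.


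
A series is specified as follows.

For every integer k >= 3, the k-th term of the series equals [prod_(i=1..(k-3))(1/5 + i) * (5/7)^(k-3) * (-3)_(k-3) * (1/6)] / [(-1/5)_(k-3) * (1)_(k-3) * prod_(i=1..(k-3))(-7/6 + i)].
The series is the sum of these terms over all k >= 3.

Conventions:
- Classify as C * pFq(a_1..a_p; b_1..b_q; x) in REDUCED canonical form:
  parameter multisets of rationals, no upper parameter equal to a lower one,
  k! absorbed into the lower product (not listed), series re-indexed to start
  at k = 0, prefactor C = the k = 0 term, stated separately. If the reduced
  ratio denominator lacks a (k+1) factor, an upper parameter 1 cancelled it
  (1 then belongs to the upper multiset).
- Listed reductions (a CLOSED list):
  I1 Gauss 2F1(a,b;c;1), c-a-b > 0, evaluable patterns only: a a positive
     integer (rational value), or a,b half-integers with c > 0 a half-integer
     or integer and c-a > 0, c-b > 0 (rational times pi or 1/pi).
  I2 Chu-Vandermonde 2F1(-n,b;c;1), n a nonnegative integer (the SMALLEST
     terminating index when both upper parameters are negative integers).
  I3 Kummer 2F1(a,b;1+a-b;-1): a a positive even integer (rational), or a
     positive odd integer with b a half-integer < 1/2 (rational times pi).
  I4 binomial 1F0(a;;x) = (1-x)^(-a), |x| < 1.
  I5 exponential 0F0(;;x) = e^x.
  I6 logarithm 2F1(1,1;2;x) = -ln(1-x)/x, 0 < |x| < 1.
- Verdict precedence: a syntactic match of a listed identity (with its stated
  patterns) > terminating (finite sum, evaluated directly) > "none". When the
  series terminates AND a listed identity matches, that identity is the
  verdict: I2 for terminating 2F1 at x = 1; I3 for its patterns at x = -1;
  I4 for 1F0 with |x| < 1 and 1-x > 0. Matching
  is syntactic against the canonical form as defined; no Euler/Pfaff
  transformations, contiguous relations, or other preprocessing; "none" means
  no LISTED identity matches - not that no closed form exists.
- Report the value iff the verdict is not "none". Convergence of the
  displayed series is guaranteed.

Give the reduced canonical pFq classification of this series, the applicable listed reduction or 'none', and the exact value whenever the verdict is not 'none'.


The tell: with t_0 = 1/6, the running product (prefactor 1/6) telescopes to a rising factorial.
Step ratio: r(k) = (5/7) * (k-3) (k+6/5) / [(k-1/5) (k-1/6) (k+1)] ; factor over Q: parameters, x = (5/7), and C = 1/6.

At argument 5/7: a 2F2 with upper {-3, 6/5}, lower {-1/5, -1/6}, scaled by C = 1/6. Verdict: terminating - no listed pattern fits, but -3 in the upper list cuts the series at k = 3; direct evaluation. Hence: 21853/2058.


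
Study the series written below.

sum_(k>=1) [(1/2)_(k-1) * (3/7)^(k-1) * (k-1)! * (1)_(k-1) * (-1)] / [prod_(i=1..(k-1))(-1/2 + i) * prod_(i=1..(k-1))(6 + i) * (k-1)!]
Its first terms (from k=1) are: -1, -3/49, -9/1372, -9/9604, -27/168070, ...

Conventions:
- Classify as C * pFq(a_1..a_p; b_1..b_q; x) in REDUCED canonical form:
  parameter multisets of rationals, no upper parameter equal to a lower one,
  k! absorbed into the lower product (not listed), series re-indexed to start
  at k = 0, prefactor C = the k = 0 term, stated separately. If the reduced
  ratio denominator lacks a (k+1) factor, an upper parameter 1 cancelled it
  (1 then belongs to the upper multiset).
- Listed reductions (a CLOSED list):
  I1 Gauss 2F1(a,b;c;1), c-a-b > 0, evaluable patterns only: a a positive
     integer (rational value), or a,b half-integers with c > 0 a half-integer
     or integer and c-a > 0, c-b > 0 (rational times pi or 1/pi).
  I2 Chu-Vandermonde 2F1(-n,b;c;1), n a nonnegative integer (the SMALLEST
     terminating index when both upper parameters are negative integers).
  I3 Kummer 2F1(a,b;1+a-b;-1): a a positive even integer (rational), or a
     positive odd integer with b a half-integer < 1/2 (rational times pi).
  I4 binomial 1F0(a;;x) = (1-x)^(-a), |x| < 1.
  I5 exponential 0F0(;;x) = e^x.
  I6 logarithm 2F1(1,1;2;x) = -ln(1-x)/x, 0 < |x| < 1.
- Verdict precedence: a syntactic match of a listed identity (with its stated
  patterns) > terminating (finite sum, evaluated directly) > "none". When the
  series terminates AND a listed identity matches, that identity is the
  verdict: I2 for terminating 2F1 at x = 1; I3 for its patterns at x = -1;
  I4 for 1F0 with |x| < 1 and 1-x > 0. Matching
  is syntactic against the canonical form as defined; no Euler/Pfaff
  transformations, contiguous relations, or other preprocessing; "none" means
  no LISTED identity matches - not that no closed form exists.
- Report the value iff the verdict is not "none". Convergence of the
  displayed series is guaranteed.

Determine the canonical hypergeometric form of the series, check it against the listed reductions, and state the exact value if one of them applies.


With C = -1: the canonical form is 2F1(1, 1; 7; 3/7). Verdict: none. A 2F1 with upper {1, 1} fits none of I1-I6 at x = 3/7; the sum runs forever.

Structural cue: x = (3/7) and the parameter 1/2 appears in both the upper and lower lists and cancels.
Consecutive-term ratio: r(k) = (3/7) * (k+1) (k+1) / [(k+7) (k+1)] - rational in k, leading ratio (3/7); with t_0 = -1, classification follows.


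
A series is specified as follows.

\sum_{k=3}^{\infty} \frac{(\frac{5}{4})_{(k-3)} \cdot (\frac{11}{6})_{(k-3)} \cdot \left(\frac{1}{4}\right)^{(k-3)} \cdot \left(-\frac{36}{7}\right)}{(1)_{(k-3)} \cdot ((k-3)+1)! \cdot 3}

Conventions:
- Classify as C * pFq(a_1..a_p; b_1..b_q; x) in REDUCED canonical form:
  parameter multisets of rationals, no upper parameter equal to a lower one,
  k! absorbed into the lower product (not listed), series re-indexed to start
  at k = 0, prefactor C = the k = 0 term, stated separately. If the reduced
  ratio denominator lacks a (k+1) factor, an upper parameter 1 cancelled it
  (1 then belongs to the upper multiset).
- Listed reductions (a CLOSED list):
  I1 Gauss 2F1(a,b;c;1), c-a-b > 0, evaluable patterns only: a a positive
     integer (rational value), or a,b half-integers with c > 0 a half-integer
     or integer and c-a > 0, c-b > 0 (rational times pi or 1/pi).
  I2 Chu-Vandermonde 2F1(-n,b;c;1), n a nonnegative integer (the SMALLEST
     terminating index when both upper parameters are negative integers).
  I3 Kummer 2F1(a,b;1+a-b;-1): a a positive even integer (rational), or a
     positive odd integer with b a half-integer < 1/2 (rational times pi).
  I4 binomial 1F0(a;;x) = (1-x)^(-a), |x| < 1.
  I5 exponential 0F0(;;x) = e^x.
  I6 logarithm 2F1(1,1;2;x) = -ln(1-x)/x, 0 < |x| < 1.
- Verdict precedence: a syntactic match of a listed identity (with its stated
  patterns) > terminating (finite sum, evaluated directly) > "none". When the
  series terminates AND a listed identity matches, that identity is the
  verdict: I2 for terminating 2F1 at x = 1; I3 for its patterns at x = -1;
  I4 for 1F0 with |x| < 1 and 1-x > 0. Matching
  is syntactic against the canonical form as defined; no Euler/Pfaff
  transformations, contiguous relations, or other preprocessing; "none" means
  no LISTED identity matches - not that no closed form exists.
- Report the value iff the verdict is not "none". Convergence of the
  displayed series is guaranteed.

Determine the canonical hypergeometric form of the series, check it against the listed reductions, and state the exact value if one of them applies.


Structural cue: from the first term -\frac{12}{7}: (1)_k (C = -12/7, x = 1/4) is k! itself.
Consecutive-term ratio: r(k) = \frac{1}{4} * (k+\frac{5}{4}) (k+\frac{11}{6}) / [(k+2) (k+1)] ; factor over Q: parameters, x = \frac{1}{4}, and C = -\frac{12}{7}.

The series (x = \frac{1}{4}) is 2F1: upper {\frac{5}{4}, \frac{11}{6}}, lower {2}, prefactor -\frac{12}{7}. Verdict: none. Every listed pattern misses the 2F1 form at \frac{1}{4}, upper {\frac{5}{4}, \frac{11}{6}}.


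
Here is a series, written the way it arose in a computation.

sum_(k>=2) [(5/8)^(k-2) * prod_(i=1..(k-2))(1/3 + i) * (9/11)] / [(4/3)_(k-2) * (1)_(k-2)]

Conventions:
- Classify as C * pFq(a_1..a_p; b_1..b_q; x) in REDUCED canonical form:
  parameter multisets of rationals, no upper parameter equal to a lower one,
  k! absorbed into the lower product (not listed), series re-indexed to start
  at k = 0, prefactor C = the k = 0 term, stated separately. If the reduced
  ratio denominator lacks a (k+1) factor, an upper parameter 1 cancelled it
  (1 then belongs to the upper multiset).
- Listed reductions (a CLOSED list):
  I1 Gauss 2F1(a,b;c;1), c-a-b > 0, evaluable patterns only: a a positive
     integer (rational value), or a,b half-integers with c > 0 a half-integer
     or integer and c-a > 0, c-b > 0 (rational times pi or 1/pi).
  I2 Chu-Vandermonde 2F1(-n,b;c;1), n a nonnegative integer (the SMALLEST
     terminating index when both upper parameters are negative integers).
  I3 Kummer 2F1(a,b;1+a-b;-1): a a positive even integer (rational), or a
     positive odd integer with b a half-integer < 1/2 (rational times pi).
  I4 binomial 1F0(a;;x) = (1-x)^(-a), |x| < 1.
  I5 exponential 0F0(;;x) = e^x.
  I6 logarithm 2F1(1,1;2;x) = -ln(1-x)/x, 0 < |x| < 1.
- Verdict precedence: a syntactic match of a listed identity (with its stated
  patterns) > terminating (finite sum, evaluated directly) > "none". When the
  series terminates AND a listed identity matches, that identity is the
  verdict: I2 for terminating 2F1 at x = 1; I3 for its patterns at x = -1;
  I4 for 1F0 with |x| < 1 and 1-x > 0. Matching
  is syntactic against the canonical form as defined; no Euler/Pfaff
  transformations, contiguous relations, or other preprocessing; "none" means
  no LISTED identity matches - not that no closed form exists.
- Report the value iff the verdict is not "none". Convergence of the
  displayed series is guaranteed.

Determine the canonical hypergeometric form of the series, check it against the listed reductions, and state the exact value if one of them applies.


At argument 5/8: a 0F0 with upper {-}, lower {-}, scaled by C = 9/11. Verdict (x = 5/8): the exponential series (I5) applies (the 0F0 exponential series at x = 5/8). Value: (9/11) * e^(5/8).

The tell: t_0 = 9/11 here, and (1)_k (C = 9/11, x = 5/8) is k! itself.
Ratio: r(k) = (5/8) * 1 / [(k+1)] - rational; roots negated = parameters, x = (5/8), C = 9/11.


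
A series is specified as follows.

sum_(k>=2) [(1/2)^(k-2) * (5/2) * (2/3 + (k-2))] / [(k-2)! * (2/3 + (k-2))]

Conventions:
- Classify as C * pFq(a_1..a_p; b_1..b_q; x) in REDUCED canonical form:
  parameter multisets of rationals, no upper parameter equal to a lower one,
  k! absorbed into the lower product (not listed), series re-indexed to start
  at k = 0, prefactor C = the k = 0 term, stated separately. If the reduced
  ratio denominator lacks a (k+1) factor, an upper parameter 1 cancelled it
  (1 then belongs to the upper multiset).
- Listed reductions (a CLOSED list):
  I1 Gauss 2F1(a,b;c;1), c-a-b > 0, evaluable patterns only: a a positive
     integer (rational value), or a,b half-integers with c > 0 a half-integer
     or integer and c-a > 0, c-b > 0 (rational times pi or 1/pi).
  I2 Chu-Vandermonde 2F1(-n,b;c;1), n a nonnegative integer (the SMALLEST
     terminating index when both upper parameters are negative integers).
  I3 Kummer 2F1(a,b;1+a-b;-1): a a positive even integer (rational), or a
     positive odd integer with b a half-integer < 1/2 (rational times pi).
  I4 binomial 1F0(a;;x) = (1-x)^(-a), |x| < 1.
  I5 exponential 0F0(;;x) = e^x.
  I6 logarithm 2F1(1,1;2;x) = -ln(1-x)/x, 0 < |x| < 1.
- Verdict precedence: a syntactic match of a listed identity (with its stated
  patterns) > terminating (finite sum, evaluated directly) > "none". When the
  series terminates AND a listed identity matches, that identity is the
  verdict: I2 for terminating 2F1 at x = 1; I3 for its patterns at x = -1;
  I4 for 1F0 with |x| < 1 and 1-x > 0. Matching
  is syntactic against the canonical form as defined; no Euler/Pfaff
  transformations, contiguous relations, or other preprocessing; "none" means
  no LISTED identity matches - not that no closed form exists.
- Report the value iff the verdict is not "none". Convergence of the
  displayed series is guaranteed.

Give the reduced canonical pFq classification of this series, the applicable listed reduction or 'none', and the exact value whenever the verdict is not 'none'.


First insight: from the first term 5/2: the factor k + 2/3 cancels (top and bottom), leaving C = 5/2.
Term ratio: r(k) = (1/2) * 1 / [(k+1)] - rational in k. x = (1/2); t_0 = 5/2; negate the roots.

The series (x = 1/2) is 0F0: upper {-}, lower {-}, prefactor 5/2. Verdict: exponential (I5) fires (the 0F0 exponential series at x = 1/2). Value: (5/2) * e^(1/2).


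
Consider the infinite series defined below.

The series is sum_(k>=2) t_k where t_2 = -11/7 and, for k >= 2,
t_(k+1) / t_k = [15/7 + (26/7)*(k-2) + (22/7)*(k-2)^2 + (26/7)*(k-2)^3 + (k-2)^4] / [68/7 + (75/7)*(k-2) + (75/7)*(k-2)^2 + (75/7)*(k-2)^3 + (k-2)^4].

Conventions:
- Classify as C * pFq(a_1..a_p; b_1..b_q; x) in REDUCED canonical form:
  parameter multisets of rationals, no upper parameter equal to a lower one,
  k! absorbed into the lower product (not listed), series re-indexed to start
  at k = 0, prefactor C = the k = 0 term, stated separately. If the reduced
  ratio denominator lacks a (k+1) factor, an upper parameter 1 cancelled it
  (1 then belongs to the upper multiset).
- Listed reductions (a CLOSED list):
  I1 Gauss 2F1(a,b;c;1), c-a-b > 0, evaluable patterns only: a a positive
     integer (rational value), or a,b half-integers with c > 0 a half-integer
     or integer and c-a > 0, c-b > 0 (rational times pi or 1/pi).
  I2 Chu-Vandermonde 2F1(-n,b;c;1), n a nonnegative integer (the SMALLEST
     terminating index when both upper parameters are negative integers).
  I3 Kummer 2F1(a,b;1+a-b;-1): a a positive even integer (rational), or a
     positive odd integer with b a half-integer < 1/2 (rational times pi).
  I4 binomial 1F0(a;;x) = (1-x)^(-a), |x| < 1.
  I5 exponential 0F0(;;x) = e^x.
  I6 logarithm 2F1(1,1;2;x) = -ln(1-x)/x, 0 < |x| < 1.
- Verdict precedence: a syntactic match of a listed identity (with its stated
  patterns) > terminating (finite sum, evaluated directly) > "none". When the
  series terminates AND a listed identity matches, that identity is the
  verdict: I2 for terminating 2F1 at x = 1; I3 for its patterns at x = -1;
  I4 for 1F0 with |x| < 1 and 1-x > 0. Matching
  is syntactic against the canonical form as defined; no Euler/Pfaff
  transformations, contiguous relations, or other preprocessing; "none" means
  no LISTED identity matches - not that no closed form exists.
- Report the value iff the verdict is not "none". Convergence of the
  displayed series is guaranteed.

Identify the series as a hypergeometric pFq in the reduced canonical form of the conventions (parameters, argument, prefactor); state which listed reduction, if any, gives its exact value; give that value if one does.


With C = -11/7: the canonical form is 2F1(5/7, 3; 68/7; 1). Verdict: Gauss's theorem (I1) applies (x = 1: the Gamma ratio telescopes since c-a-b = 6 > 0 and a = 3 in Z>0). Exact value: -283833/134456.

Structural cue: from the first term -11/7: the expanded ratio factors over Q; prefactor -11/7, roots give parameters.
Adjacent-term ratio: r(k) = 1 * (k+5/7) (k+3) / [(k+68/7) (k+1)] - rational in k. x = 1; t_0 = -11/7; negate the roots.


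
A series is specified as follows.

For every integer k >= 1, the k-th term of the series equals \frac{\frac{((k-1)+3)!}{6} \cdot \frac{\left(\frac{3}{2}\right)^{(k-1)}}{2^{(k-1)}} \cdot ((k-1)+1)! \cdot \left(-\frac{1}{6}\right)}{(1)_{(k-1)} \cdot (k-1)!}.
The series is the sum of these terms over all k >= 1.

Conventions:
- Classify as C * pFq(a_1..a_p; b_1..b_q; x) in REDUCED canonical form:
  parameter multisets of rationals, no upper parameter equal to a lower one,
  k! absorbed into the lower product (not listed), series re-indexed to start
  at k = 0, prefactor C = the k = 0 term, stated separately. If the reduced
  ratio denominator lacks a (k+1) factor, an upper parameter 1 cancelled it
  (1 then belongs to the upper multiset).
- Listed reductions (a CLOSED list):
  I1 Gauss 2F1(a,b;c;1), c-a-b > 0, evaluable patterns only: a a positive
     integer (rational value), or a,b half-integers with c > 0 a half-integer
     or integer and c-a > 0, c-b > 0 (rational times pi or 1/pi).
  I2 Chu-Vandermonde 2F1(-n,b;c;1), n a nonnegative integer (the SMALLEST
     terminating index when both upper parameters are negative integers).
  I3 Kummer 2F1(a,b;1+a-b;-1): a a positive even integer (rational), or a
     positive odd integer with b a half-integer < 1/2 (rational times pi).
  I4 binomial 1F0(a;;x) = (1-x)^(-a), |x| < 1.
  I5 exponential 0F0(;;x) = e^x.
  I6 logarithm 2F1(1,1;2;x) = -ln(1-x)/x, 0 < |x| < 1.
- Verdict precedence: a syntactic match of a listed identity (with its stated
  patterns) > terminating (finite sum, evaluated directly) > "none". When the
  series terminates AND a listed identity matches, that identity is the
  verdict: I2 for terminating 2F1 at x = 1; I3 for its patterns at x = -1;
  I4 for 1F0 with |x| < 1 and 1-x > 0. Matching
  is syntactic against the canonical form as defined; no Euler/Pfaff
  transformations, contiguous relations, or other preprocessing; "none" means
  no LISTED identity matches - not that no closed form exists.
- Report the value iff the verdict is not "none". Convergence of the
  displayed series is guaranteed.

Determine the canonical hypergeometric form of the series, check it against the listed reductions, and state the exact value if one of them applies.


Reduced: x = \frac{3}{4}, 2F1, upper = {2, 4}, lower = {1}, C = -\frac{1}{6}. Verdict: none. No listed pattern accepts 2F1(2, 4; 1; \frac{3}{4}).

Key observation: t_0 = -\frac{1}{6} here, and the factorial ratio (prefactor -1/6) (k+a-1)!/(a-1)! is a rising factorial (a)_k.
Adjacent-term ratio: r(k) = \frac{3}{4} * (k+2) (k+4) / [(k+1) (k+1)] - rational; roots negated = parameters, x = \frac{3}{4}, C = -\frac{1}{6}.


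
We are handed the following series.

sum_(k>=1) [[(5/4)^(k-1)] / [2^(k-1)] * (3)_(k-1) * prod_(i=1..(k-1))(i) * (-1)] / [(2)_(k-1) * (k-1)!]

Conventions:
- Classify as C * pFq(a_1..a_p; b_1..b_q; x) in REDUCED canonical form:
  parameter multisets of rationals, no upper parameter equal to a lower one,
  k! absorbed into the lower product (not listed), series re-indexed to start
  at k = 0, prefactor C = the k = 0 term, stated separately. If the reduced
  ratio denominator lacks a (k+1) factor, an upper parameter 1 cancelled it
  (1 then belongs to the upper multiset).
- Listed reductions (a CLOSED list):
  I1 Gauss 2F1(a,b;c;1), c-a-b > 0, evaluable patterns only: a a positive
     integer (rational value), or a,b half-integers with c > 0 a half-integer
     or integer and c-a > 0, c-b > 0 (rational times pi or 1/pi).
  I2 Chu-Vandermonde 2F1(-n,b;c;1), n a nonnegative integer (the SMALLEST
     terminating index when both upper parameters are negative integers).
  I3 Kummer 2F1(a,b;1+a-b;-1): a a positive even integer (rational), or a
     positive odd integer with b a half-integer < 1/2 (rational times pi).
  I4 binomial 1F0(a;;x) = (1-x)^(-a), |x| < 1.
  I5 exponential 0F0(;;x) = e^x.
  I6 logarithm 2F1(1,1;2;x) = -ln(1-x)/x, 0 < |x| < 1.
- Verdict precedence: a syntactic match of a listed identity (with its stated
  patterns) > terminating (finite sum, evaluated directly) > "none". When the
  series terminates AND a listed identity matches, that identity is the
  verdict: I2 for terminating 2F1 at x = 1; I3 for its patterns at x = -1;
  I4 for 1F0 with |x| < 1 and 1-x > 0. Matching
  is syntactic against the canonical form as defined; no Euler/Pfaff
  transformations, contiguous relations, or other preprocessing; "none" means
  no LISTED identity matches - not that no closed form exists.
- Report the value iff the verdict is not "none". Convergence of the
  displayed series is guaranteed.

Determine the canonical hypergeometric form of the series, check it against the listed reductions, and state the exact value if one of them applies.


Reduced: x = 5/8, 2F1, upper = {1, 3}, lower = {2}, C = -1. Verdict: none. A 2F1 with upper {1, 3} fits none of I1-I6 at x = 5/8; the sum runs forever.

The tell: x = (5/8) and the running product (C = -1, x = 5/8) telescopes to a rising factorial.
Term ratio: r(k) = (5/8) * (k+1) (k+3) / [(k+2) (k+1)] - rational in k, leading ratio (5/8); with t_0 = -1, classification follows.


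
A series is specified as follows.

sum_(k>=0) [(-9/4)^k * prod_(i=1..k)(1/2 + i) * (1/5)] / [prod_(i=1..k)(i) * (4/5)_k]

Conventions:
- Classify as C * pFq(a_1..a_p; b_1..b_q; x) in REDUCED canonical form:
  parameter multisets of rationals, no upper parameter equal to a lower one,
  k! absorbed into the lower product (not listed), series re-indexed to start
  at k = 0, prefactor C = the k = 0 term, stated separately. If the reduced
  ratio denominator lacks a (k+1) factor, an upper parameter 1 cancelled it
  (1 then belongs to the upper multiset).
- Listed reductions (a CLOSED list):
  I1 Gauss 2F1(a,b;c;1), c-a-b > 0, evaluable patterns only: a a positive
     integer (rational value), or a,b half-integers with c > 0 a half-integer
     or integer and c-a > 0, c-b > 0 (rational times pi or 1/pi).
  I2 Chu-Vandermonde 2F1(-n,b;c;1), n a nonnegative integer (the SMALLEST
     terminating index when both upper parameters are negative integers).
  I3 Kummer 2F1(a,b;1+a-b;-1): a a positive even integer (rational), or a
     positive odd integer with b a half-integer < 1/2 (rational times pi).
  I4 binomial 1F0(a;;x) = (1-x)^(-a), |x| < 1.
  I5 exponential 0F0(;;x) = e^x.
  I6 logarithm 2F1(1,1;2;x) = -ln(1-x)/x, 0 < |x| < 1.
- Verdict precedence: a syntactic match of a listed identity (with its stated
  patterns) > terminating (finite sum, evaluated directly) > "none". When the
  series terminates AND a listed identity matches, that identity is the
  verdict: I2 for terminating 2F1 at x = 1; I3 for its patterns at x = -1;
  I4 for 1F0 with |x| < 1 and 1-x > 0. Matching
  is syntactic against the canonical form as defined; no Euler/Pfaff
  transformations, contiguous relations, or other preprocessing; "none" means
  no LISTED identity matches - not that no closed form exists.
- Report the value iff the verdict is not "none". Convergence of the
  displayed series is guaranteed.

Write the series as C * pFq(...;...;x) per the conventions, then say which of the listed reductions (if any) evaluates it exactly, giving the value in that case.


Canonical form: C = 1/5 times 1F1 with upper {3/2}, lower {4/5}, x = -9/4. Verdict: none. Every listed pattern misses the 1F1 form at -9/4, upper {3/2}.

Structural cue: from the first term 1/5: the running product (C = 1/5) telescopes to a rising factorial.
Step ratio: r(k) = (-9/4) * (k+3/2) / [(k+4/5) (k+1)] ; factor over Q: parameters, x = (-9/4), and C = 1/5.


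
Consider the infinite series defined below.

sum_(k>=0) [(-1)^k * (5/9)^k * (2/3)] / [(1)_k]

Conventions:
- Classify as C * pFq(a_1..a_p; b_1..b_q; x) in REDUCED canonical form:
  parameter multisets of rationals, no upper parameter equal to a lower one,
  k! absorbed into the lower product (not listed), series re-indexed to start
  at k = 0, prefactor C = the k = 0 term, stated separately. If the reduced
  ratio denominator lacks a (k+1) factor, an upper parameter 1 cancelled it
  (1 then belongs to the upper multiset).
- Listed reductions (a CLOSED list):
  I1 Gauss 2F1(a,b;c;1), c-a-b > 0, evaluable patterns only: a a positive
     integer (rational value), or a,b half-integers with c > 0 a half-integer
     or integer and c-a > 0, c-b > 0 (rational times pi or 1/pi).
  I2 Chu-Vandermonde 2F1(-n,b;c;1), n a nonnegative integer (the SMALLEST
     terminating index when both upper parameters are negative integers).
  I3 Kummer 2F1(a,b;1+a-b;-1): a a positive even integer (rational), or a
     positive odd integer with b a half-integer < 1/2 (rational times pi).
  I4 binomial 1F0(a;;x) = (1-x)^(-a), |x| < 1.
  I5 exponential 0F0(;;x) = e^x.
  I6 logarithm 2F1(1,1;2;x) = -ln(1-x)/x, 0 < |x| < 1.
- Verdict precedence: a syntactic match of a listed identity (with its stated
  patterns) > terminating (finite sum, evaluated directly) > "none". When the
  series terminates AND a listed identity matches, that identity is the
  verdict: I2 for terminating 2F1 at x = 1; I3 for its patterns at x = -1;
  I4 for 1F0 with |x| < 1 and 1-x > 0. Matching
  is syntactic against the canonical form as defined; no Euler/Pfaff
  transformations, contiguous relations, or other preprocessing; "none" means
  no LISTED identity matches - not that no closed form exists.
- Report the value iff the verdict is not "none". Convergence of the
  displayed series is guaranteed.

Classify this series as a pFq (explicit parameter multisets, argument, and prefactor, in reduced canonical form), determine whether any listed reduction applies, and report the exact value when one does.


The series (x = -5/9) is 0F0: upper {-}, lower {-}, prefactor 2/3. Verdict (x = -5/9): exponential (I5) applies (the 0F0 exponential series at x = -5/9). Its exact value is (2/3) * e^(-5/9).

First insight: from the first term 2/3: (1)_k (prefactor 2/3) is k! itself.
Step ratio: r(k) = (-5/9) * 1 / [(k+1)] ; factor over Q: parameters, x = (-5/9), and C = 2/3.


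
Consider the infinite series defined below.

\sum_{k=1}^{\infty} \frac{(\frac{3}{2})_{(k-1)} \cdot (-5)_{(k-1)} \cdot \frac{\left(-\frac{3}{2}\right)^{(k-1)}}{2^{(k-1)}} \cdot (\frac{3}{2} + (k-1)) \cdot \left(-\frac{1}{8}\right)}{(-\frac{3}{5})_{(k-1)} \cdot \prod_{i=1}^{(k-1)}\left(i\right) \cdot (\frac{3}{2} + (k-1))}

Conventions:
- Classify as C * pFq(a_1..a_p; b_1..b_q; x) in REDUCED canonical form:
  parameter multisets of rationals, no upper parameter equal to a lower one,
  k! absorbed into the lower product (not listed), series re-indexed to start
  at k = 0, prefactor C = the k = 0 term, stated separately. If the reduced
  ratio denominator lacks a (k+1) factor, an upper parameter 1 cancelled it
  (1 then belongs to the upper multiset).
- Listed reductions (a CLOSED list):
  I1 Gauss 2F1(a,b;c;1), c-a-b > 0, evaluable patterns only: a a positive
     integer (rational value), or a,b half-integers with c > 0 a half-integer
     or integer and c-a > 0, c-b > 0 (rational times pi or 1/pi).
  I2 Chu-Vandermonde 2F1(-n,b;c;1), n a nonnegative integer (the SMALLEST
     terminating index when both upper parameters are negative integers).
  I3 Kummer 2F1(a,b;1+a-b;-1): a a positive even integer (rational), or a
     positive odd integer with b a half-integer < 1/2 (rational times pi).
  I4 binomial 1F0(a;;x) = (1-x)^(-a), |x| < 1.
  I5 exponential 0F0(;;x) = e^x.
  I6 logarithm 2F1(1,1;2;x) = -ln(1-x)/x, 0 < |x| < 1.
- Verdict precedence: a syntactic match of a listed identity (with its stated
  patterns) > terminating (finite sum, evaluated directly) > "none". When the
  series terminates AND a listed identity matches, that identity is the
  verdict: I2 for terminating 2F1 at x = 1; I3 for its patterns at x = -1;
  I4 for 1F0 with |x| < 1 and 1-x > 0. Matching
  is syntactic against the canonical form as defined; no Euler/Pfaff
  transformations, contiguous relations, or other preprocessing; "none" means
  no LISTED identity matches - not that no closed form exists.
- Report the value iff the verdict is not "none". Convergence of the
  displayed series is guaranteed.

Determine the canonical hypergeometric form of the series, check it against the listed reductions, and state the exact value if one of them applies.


The series (x = -\frac{3}{4}) is 2F1: upper {-5, \frac{3}{2}}, lower {-\frac{3}{5}}, prefactor -\frac{1}{8}. Verdict: terminating. With -5 upstairs the series is a 6-term polynomial sum; evaluated term by term. Its exact value is \frac{1805074627}{35651584}.

The tell: from the first term -\frac{1}{8}: the two k-th powers (C = -1/8) combine into one argument.
Adjacent-term ratio: r(k) = -\frac{3}{4} * (k-5) (k+\frac{3}{2}) / [(k-\frac{3}{5}) (k+1)] - rational in k, leading ratio -\frac{3}{4}; with t_0 = -\frac{1}{8}, classification follows.
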